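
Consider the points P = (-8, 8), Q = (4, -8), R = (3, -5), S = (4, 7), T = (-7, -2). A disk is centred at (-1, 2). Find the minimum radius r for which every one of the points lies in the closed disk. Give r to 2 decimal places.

The required radius is the distance from (-1, 2) to the farthest point.
Squared distances: 85, 125, 65, 50, 52.
Maximum is 125, attained at Q.
r = √125 ≈ 11.18.

11.18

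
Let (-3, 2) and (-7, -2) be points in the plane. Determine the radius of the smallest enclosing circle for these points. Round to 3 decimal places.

2.828

The smallest circle enclosing two points has them as diameter endpoints.
Centre = midpoint = (-5, 0); r² = |(-3, 2)−(-7, -2)|²/4 = 32/4 = 8.
r = √8 ≈ 2.828.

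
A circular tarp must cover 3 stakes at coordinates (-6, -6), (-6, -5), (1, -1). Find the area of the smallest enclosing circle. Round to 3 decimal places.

58.119

Call the three points A, B, C in the order given.
Side lengths²: AB² = 1, AC² = 74, BC² = 65.
Since AC² = 74 ≥ 65 + 1 = 66, the angle opposite AC is not acute, so the smallest enclosing circle has AC as diameter.
Centre = midpoint of AC = (-2.5, -3.5), r² = 74/4 = 18.5.
Area = π·r² = π·18.5 ≈ 58.119.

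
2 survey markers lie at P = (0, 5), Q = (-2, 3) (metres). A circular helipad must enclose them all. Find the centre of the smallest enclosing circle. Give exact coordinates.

The smallest circle enclosing two points has them as diameter endpoints.
Centre = midpoint = (-1, 4); r² = |PQ|²/4 = 8/4 = 2.
Centre = (-1, 4).

(-1, 4)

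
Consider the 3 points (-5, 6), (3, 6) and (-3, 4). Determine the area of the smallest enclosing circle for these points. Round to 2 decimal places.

50.27

Call the three points A, B, C in the order given.
Side lengths²: AB² = 64, AC² = 8, BC² = 40.
Since AB² = 64 ≥ 40 + 8 = 48, the angle opposite AB is not acute, so the smallest enclosing circle has AB as diameter.
Centre = midpoint of AB = (-1, 6), r² = 64/4 = 16.
Area = π·r² = π·16 ≈ 50.27.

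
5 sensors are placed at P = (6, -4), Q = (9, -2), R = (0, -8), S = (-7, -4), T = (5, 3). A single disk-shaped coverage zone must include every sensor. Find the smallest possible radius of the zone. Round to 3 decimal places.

8.062

A smallest enclosing disk is always determined by at most three of the input points on its boundary.
The farthest pair is Q–S with squared distance 260. The circle on this segment as diameter has centre (1, -3) and r² = 260/4 = 65.
Check P: distance² to centre = 26 ≤ 65, so it lies inside.
All remaining points lie in this disk, and no smaller disk contains both endpoints, so this is the minimum enclosing circle.
r = √65 ≈ 8.062.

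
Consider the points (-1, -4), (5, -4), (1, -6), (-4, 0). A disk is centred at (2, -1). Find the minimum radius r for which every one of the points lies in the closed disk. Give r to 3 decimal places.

6.083

The required radius is the distance from (2, -1) to the farthest point.
Squared distances: 18, 18, 26, 37.
Maximum is 37, attained at (-4, 0).
r = √37 ≈ 6.083.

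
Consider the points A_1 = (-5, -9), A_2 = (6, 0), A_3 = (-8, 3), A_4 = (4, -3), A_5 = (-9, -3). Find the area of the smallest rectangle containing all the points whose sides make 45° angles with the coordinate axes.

In coordinates u = x + y, v = x − y the rectangle is axis-aligned; the map (x,y)→(u,v) scales areas by 2.
u-values: -14, 6, -5, 1, -12; range = 6 − (-14) = 20.
v-values: 4, 6, -11, 7, -6; range = 7 − (-11) = 18.
Area = (20 × 18) / 2 = 180.

180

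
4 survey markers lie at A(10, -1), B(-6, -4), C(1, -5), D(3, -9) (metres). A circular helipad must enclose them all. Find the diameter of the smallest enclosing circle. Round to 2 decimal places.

16.28

A smallest enclosing disk is always determined by at most three of the input points on its boundary.
The farthest pair is A–B with squared distance 265. The circle on this segment as diameter has centre (2, -2.5) and r² = 265/4 = 66.25.
Check C: distance² to centre = 7.25 ≤ 66.25, so it lies inside.
All remaining points lie in this disk, and no smaller disk contains both endpoints, so this is the minimum enclosing circle.
Diameter = 2r = 2√(66.25) ≈ 16.28.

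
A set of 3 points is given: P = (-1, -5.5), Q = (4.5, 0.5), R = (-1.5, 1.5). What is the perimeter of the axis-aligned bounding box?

26

Width = max x − min x = 4.5 − (-1.5) = 6.
Height = max y − min y = 1.5 − (-5.5) = 7.
Perimeter = 2(6 + 7) = 26.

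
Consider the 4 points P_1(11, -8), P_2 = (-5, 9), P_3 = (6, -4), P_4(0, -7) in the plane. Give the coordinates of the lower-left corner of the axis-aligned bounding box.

(-5, -8)

x-range [-5, 11], y-range [-8, 9].
The lower-left corner is (-5, -8).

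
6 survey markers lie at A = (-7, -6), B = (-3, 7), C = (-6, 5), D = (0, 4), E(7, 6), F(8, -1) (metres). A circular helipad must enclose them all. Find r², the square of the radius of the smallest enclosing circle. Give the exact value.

The farthest pair is A–E with squared distance 340. The circle on this segment as diameter has centre (0, 0) and r² = 340/4 = 85.
Check B: distance² to centre = 58 ≤ 85, so it lies inside.
All remaining points lie in this disk, and no smaller disk contains both endpoints, so this is the minimum enclosing circle.

85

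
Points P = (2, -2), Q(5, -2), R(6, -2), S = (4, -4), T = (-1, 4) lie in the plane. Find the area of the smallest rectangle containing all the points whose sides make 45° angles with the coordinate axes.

26

In coordinates u = x + y, v = x − y the rectangle is axis-aligned; the map (x,y)→(u,v) scales areas by 2.
u-values: 0, 3, 4, 0, 3; range = 4 − 0 = 4.
v-values: 4, 7, 8, 8, -5; range = 8 − (-5) = 13.
Area = (4 × 13) / 2 = 26.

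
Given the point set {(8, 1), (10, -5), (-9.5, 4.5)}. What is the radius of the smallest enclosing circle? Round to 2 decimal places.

10.85

Call the three points A, B, C in the order given.
Side lengths²: AB² = 40, AC² = 318.5, BC² = 470.5.
Since BC² = 470.5 ≥ 318.5 + 40 = 358.5, the angle opposite BC is not acute, so the smallest enclosing circle has BC as diameter.
Centre = midpoint of BC = (0.25, -0.25), r² = 470.5/4 = 117.625.
r = √(117.625) ≈ 10.85.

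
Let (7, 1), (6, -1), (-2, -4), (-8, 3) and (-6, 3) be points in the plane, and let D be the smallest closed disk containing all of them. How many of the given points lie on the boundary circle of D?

2

By Welzl's lemma the MEC is supported by two points (diametrically opposite) or three points (on a circumcircle).
The farthest pair is (7, 1)–(-8, 3) with squared distance 229. The circle on this segment as diameter has centre (-0.5, 2) and r² = 229/4 = 57.25.
Check (6, -1): distance² to centre = 51.25 ≤ 57.25, so it lies inside.
All remaining points lie in this disk, and no smaller disk contains both endpoints, so this is the minimum enclosing circle.
The points at distance exactly r from the centre are (7, 1), (-8, 3) — 2 points.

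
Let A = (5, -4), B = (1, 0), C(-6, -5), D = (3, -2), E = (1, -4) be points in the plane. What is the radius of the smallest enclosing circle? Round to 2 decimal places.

The minimum enclosing circle of a finite set is fixed by two of the points (as a diameter) or three (as a circumcircle).
The farthest pair is A–C with squared distance 122. The circle on this segment as diameter has centre (-0.5, -4.5) and r² = 122/4 = 30.5.
Check B: distance² to centre = 22.5 ≤ 30.5, so it lies inside.
All remaining points lie in this disk, and no smaller disk contains both endpoints, so this is the minimum enclosing circle.
r = √(30.5) ≈ 5.52.

5.52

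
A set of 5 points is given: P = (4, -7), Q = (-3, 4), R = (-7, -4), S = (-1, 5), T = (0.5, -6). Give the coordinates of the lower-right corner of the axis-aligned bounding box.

x-range [-7, 4], y-range [-7, 5].
The lower-right corner is (4, -7).

(4, -7)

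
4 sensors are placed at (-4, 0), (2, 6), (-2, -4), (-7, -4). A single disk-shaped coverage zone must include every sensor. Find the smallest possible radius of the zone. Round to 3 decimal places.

A smallest enclosing disk is always determined by at most three of the input points on its boundary.
The farthest pair is (2, 6)–(-7, -4) with squared distance 181. The circle on this segment as diameter has centre (-2.5, 1) and r² = 181/4 = 45.25.
Check (-4, 0): distance² to centre = 3.25 ≤ 45.25, so it lies inside.
All remaining points lie in this disk, and no smaller disk contains both endpoints, so this is the minimum enclosing circle.
r = √(45.25) ≈ 6.727.

6.727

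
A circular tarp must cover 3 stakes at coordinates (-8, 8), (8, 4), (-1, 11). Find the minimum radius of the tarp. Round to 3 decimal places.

Call the three points A, B, C in the order given.
Side lengths²: AB² = 272, AC² = 58, BC² = 130.
Since AB² = 272 ≥ 130 + 58 = 188, the angle opposite AB is not acute, so the smallest enclosing circle has AB as diameter.
Centre = midpoint of AB = (0, 6), r² = 272/4 = 68.
r = √68 ≈ 8.246.

8.246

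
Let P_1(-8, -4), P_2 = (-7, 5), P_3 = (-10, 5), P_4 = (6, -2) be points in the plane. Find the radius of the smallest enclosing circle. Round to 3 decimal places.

A smallest enclosing disk is always determined by at most three of the input points on its boundary.
The farthest pair is P_3–P_4 with squared distance 305. The circle on this segment as diameter has centre (-2, 1.5) and r² = 305/4 = 76.25.
Check P_1: distance² to centre = 66.25 ≤ 76.25, so it lies inside.
All remaining points lie in this disk, and no smaller disk contains both endpoints, so this is the minimum enclosing circle.
r = √(76.25) ≈ 8.732.

8.732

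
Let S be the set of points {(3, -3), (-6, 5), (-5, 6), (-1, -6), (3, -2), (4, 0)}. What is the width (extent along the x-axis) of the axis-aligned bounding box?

max x = 4, min x = -6, so width = 10.

10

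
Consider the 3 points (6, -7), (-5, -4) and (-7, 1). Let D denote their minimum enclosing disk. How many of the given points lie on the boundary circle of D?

2

Call the three points A, B, C in the order given.
Side lengths²: AB² = 130, AC² = 233, BC² = 29.
Since AC² = 233 ≥ 130 + 29 = 159, the angle opposite AC is not acute, so the smallest enclosing circle has AC as diameter.
Centre = midpoint of AC = (-0.5, -3), r² = 233/4 = 58.25.
The points at distance exactly r from the centre are (6, -7), (-7, 1) — 2 points.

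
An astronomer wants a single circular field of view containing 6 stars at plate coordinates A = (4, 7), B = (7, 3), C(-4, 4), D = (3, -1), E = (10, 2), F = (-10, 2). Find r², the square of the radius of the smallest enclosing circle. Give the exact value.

The minimum enclosing circle of a finite set is fixed by two of the points (as a diameter) or three (as a circumcircle).
The farthest pair is E–F with squared distance 400. The circle on this segment as diameter has centre (0, 2) and r² = 400/4 = 100.
Check A: distance² to centre = 41 ≤ 100, so it lies inside.
All remaining points lie in this disk, and no smaller disk contains both endpoints, so this is the minimum enclosing circle.

100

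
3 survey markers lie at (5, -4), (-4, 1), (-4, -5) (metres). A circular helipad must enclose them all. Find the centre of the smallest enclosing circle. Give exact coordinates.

(2/9, -2)

Call the three points A, B, C in the order given.
Side lengths²: AB² = 106, AC² = 82, BC² = 36.
Since AB² = 106 < 82 + 36 = 118, the triangle is acute, so the smallest enclosing circle is the circumcircle.
Circumcentre = (2/9, -2), r² = 2173/81.
Centre = (2/9, -2).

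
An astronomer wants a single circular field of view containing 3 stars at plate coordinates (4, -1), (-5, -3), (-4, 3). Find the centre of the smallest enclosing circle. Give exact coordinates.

(-21/26, -8/13)

Call the three points A, B, C in the order given.
Side lengths²: AB² = 85, AC² = 80, BC² = 37.
Since AB² = 85 < 80 + 37 = 117, the triangle is acute, so the smallest enclosing circle is the circumcircle.
Circumcentre = (-21/26, -8/13), r² = 15725/676.
Centre = (-21/26, -8/13).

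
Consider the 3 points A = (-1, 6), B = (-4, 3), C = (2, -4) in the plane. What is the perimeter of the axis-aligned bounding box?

32

Width = max x − min x = 2 − (-4) = 6.
Height = max y − min y = 6 − (-4) = 10.
Perimeter = 2(6 + 10) = 32.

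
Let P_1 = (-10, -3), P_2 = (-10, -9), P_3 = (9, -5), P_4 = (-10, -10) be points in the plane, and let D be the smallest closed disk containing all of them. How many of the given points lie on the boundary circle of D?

3

The minimum enclosing circle is determined by three boundary points: P_1, P_3, P_4.
Their circumcentre is (-29/38, -6.5) with r² = 70445/722.
The farthest remaining point P_2 is at distance² 66113/722 ≤ 70445/722.
The points at distance exactly r from the centre are P_1, P_3, P_4 — 3 points.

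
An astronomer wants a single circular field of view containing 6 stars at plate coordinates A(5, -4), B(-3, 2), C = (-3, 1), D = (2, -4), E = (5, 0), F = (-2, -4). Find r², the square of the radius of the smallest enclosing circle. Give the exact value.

25

By Welzl's lemma the MEC is supported by two points (diametrically opposite) or three points (on a circumcircle).
The farthest pair is A–B with squared distance 100. The circle on this segment as diameter has centre (1, -1) and r² = 100/4 = 25.
Check C: distance² to centre = 20 ≤ 25, so it lies inside.
All remaining points lie in this disk, and no smaller disk contains both endpoints, so this is the minimum enclosing circle.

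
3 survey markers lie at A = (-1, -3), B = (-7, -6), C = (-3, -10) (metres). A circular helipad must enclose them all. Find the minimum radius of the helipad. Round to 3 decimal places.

Side lengths²: AB² = 45, AC² = 53, BC² = 32.
Since AC² = 53 < 45 + 32 = 77, the triangle is acute, so the smallest enclosing circle is the circumcircle.
Circumcentre = (-19/6, -37/6), r² = 265/18.
r = √(265/18) ≈ 3.837.

3.837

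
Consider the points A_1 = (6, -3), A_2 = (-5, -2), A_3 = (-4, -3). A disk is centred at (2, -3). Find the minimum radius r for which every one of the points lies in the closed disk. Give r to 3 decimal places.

7.071

The required radius is the distance from (2, -3) to the farthest point.
Squared distances: 16, 50, 36.
Maximum is 50, attained at A_2.
r = √50 ≈ 7.071.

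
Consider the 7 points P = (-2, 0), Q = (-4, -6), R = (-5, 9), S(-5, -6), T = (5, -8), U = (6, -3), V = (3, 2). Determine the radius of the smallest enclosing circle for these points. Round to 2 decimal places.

9.86

The minimum enclosing circle of a finite set is fixed by two of the points (as a diameter) or three (as a circumcircle).
The farthest pair is R–T with squared distance 389. The circle on this segment as diameter has centre (0, 0.5) and r² = 389/4 = 97.25.
Check P: distance² to centre = 4.25 ≤ 97.25, so it lies inside.
All remaining points lie in this disk, and no smaller disk contains both endpoints, so this is the minimum enclosing circle.
r = √(97.25) ≈ 9.86.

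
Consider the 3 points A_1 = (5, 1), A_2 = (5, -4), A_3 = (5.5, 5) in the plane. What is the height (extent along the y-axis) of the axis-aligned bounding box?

9

max y = 5, min y = -4, so height = 9.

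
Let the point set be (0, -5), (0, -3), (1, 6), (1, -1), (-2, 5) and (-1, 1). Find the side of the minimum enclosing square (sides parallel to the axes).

11

The bounding box has width 3 and height 11.
An axis-aligned square enclosing the set must have side ≥ max(width, height).
So the minimum side is max(3, 11) = 11.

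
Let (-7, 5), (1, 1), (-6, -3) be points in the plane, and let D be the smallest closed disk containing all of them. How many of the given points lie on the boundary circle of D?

3

Call the three points A, B, C in the order given.
Side lengths²: AB² = 80, AC² = 65, BC² = 65.
Since AB² = 80 < 65 + 65 = 130, the triangle is acute, so the smallest enclosing circle is the circumcircle.
Circumcentre = (-23/6, 4/3), r² = 845/36.
The points at distance exactly r from the centre are (-7, 5), (1, 1), (-6, -3) — 3 points.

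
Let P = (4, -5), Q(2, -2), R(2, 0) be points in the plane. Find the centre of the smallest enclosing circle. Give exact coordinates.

(3, -2.5)

Side lengths²: PQ² = 13, PR² = 29, QR² = 4.
Since PR² = 29 ≥ 13 + 4 = 17, the angle opposite PR is not acute, so the smallest enclosing circle has PR as diameter.
Centre = midpoint of PR = (3, -2.5), r² = 29/4 = 7.25.
Centre = (3, -2.5).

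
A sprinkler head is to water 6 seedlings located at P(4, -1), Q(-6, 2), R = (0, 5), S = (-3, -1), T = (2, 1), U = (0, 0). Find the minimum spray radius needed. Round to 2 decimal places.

5.22

The farthest pair is P–Q with squared distance 109. The circle on this segment as diameter has centre (-1, 0.5) and r² = 109/4 = 27.25.
Check R: distance² to centre = 21.25 ≤ 27.25, so it lies inside.
All remaining points lie in this disk, and no smaller disk contains both endpoints, so this is the minimum enclosing circle.
r = √(27.25) ≈ 5.22.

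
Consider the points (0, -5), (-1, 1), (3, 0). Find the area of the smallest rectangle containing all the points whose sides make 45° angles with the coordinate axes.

28

In coordinates u = x + y, v = x − y the rectangle is axis-aligned; the map (x,y)→(u,v) scales areas by 2.
u-values: -5, 0, 3; range = 3 − (-5) = 8.
v-values: 5, -2, 3; range = 5 − (-2) = 7.
Area = (8 × 7) / 2 = 28.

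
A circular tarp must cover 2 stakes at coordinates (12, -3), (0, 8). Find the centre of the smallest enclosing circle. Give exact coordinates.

The smallest circle enclosing two points has them as diameter endpoints.
Centre = midpoint = (6, 2.5); r² = |(12, -3)−(0, 8)|²/4 = 265/4 = 66.25.
Centre = (6, 2.5).

(6, 2.5)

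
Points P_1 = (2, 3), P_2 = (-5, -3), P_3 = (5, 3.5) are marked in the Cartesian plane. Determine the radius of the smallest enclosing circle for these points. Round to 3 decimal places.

5.963

Side lengths²: P_1P_2² = 85, P_1P_3² = 9.25, P_2P_3² = 142.25.
Since P_2P_3² = 142.25 ≥ 85 + 9.25 = 94.25, the angle opposite P_2P_3 is not acute, so the smallest enclosing circle has P_2P_3 as diameter.
Centre = midpoint of P_2P_3 = (0, 0.25), r² = 142.25/4 = 35.5625.
r = √(35.5625) ≈ 5.963.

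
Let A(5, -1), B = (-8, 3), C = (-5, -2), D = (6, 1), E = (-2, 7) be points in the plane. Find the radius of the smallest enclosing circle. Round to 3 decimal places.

By Welzl's lemma the MEC is supported by two points (diametrically opposite) or three points (on a circumcircle).
The farthest pair is B–D with squared distance 200. The circle on this segment as diameter has centre (-1, 2) and r² = 200/4 = 50.
Check A: distance² to centre = 45 ≤ 50, so it lies inside.
All remaining points lie in this disk, and no smaller disk contains both endpoints, so this is the minimum enclosing circle.
r = √50 ≈ 7.071.

7.071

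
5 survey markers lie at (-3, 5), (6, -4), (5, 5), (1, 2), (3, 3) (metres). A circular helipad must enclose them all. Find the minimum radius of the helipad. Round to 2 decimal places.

A smallest enclosing disk is always determined by at most three of the input points on its boundary.
The farthest pair is (-3, 5)–(6, -4) with squared distance 162. The circle on this segment as diameter has centre (1.5, 0.5) and r² = 162/4 = 40.5.
Check (5, 5): distance² to centre = 32.5 ≤ 40.5, so it lies inside.
All remaining points lie in this disk, and no smaller disk contains both endpoints, so this is the minimum enclosing circle.
r = √(40.5) ≈ 6.36.

6.36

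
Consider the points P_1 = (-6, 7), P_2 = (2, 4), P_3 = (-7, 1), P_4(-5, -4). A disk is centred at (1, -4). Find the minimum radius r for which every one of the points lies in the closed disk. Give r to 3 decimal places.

13.038

The required radius is the distance from (1, -4) to the farthest point.
Squared distances: 170, 65, 89, 36.
Maximum is 170, attained at P_1.
r = √170 ≈ 13.038.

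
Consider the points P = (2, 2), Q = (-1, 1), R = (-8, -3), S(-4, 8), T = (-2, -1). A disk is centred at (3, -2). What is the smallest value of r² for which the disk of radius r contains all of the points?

149

The required radius is the distance from (3, -2) to the farthest point.
Squared distances: 17, 25, 122, 149, 26.
Maximum is 149, attained at S.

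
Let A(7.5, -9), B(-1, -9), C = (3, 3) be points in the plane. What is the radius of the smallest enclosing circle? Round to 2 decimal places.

Side lengths²: AB² = 72.25, AC² = 164.25, BC² = 160.
Since AC² = 164.25 < 160 + 72.25 = 232.25, the triangle is acute, so the smallest enclosing circle is the circumcircle.
Circumcentre = (3.25, -3.75), r² = 45.625.
r = √(45.625) ≈ 6.75.

6.75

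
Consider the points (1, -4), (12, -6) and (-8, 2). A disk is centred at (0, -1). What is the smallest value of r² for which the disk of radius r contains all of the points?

169

The required radius is the distance from (0, -1) to the farthest point.
Squared distances: 10, 169, 73.
Maximum is 169, attained at (12, -6).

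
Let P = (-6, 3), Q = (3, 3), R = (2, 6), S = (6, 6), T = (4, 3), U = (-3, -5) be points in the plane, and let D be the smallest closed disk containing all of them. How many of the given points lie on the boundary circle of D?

3

By Welzl's lemma the MEC is supported by two points (diametrically opposite) or three points (on a circumcircle).
The minimum enclosing circle is determined by three boundary points: P, S, U.
Their circumcentre is (61/70, 71/70) with r² = 125341/2450.
The farthest remaining point R is at distance² 64021/2450 ≤ 125341/2450.
The points at distance exactly r from the centre are P, S, U — 3 points.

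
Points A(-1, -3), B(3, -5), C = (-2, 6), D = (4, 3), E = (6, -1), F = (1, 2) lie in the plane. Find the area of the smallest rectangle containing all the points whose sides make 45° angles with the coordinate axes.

In coordinates u = x + y, v = x − y the rectangle is axis-aligned; the map (x,y)→(u,v) scales areas by 2.
u-values: -4, -2, 4, 7, 5, 3; range = 7 − (-4) = 11.
v-values: 2, 8, -8, 1, 7, -1; range = 8 − (-8) = 16.
Area = (11 × 16) / 2 = 88.

88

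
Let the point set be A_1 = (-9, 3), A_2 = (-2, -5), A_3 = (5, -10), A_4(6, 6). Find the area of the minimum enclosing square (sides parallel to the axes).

The bounding box has width 15 and height 16.
An axis-aligned square enclosing the set must have side ≥ max(width, height).
So the minimum side is max(15, 16) = 16.
Area = 16² = 256.

256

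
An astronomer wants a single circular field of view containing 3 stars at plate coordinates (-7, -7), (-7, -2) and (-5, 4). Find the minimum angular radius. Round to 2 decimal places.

5.59

Call the three points A, B, C in the order given.
Side lengths²: AB² = 25, AC² = 125, BC² = 40.
Since AC² = 125 ≥ 40 + 25 = 65, the angle opposite AC is not acute, so the smallest enclosing circle has AC as diameter.
Centre = midpoint of AC = (-6, -1.5), r² = 125/4 = 31.25.
r = √(31.25) ≈ 5.59.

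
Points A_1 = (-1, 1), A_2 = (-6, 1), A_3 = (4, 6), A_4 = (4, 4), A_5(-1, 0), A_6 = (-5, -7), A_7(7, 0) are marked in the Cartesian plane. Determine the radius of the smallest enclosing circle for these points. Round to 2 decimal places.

7.91

The farthest pair is A_3–A_6 with squared distance 250. The circle on this segment as diameter has centre (-0.5, -0.5) and r² = 250/4 = 62.5.
Check A_1: distance² to centre = 2.5 ≤ 62.5, so it lies inside.
All remaining points lie in this disk, and no smaller disk contains both endpoints, so this is the minimum enclosing circle.
r = √(62.5) ≈ 7.91.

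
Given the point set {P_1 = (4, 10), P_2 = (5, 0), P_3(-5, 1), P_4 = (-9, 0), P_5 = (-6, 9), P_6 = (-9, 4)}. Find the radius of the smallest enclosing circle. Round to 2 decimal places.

8.24

The minimum enclosing circle of a finite set is fixed by two of the points (as a diameter) or three (as a circumcircle).
The minimum enclosing circle is determined by three boundary points: P_1, P_2, P_4.
Their circumcentre is (-2, 4.35) with r² = 67.9225.
The farthest remaining point P_6 is at distance² 49.1225 ≤ 67.9225.
r = √(67.9225) ≈ 8.24.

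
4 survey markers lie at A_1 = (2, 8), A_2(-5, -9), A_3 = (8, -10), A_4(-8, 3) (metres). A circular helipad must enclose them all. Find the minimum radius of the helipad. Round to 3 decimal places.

10.412

The minimum enclosing circle of a finite set is fixed by two of the points (as a diameter) or three (as a circumcircle).
The minimum enclosing circle is determined by three boundary points: A_1, A_3, A_4.
Their circumcentre is (13/14, -33/14) with r² = 10625/98.
The farthest remaining point A_2 is at distance² 7769/98 ≤ 10625/98.
r = √(10625/98) ≈ 10.412.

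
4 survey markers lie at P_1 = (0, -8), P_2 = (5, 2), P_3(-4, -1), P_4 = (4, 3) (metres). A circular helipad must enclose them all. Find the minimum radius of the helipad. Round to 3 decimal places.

5.861

The minimum enclosing circle is determined by three boundary points: P_1, P_3, P_4.
Their circumcentre is (61/36, -43/18) with r² = 44525/1296.
The farthest remaining point P_2 is at distance² 39125/1296 ≤ 44525/1296.
r = √(44525/1296) ≈ 5.861.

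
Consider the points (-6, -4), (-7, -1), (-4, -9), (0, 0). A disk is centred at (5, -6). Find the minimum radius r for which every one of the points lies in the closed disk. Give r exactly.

The required radius is the distance from (5, -6) to the farthest point.
Squared distances: 125, 169, 90, 61.
Maximum is 169, attained at (-7, -1).
r = √169 = 13.

13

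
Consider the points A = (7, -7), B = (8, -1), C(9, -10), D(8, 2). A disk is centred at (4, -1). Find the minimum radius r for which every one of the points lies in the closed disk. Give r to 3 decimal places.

The required radius is the distance from (4, -1) to the farthest point.
Squared distances: 45, 16, 106, 25.
Maximum is 106, attained at C.
r = √106 ≈ 10.296.

10.296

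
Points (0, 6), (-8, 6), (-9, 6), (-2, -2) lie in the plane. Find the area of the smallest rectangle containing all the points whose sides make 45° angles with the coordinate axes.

In coordinates u = x + y, v = x − y the rectangle is axis-aligned; the map (x,y)→(u,v) scales areas by 2.
u-values: 6, -2, -3, -4; range = 6 − (-4) = 10.
v-values: -6, -14, -15, 0; range = 0 − (-15) = 15.
Area = (10 × 15) / 2 = 75.

75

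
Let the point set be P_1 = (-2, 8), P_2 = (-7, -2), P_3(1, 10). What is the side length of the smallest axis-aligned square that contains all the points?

The bounding box has width 8 and height 12.
An axis-aligned square enclosing the set must have side ≥ max(width, height).
So the minimum side is max(8, 12) = 12.

12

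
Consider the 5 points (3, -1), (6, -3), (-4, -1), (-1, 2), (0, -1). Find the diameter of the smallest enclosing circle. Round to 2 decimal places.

10.20

A smallest enclosing disk is always determined by at most three of the input points on its boundary.
The farthest pair is (6, -3)–(-4, -1) with squared distance 104. The circle on this segment as diameter has centre (1, -2) and r² = 104/4 = 26.
Check (3, -1): distance² to centre = 5 ≤ 26, so it lies inside.
All remaining points lie in this disk, and no smaller disk contains both endpoints, so this is the minimum enclosing circle.
Diameter = 2r = 2√26 ≈ 10.20.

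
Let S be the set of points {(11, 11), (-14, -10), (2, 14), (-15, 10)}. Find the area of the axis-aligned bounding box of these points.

x ranges over [-15, 11], width 26.
y ranges over [-10, 14], height 24.
Area = 26 × 24 = 624.

624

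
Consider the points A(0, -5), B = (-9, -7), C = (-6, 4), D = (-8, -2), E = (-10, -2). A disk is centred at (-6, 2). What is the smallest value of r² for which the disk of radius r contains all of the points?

90

The required radius is the distance from (-6, 2) to the farthest point.
Squared distances: 85, 90, 4, 20, 32.
Maximum is 90, attained at B.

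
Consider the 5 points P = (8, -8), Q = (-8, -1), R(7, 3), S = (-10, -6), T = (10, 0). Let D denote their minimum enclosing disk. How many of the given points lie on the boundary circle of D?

The minimum enclosing circle of a finite set is fixed by two of the points (as a diameter) or three (as a circumcircle).
The farthest pair is S–T with squared distance 436. The circle on this segment as diameter has centre (0, -3) and r² = 436/4 = 109.
Check P: distance² to centre = 89 ≤ 109, so it lies inside.
All remaining points lie in this disk, and no smaller disk contains both endpoints, so this is the minimum enclosing circle.
The points at distance exactly r from the centre are S, T — 2 points.

2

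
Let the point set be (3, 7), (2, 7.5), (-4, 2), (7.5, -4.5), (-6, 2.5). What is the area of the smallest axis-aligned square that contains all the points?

The bounding box has width 13.5 and height 12.
An axis-aligned square enclosing the set must have side ≥ max(width, height).
So the minimum side is max(13.5, 12) = 13.5.
Area = 13.5² = 182.25.

182.25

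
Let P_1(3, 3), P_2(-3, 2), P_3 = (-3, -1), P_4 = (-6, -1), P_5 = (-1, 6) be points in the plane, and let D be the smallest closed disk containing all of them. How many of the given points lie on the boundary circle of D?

3

The minimum enclosing circle is determined by three boundary points: P_1, P_4, P_5.
Their circumcentre is (-133/86, 95/86) with r² = 89725/3698.
The farthest remaining point P_3 is at distance² 24193/3698 ≤ 89725/3698.
The points at distance exactly r from the centre are P_1, P_4, P_5 — 3 points.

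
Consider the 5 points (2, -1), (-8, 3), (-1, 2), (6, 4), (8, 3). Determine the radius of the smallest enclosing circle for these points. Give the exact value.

A smallest enclosing disk is always determined by at most three of the input points on its boundary.
The farthest pair is (-8, 3)–(8, 3) with squared distance 256. The circle on this segment as diameter has centre (0, 3) and r² = 256/4 = 64.
Check (2, -1): distance² to centre = 20 ≤ 64, so it lies inside.
All remaining points lie in this disk, and no smaller disk contains both endpoints, so this is the minimum enclosing circle.
r = √64 = 8.

8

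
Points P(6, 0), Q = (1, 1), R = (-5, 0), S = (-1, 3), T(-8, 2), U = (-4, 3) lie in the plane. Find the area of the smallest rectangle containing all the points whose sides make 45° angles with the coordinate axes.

In coordinates u = x + y, v = x − y the rectangle is axis-aligned; the map (x,y)→(u,v) scales areas by 2.
u-values: 6, 2, -5, 2, -6, -1; range = 6 − (-6) = 12.
v-values: 6, 0, -5, -4, -10, -7; range = 6 − (-10) = 16.
Area = (12 × 16) / 2 = 96.

96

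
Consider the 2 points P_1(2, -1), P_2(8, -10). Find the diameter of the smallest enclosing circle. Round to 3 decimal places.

The smallest circle enclosing two points has them as diameter endpoints.
Centre = midpoint = (5, -5.5); r² = |P_1P_2|²/4 = 117/4 = 29.25.
Diameter = 2r = 2√(29.25) ≈ 10.817.

10.817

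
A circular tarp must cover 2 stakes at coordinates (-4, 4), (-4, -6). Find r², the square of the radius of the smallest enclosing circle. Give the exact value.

25

The smallest circle enclosing two points has them as diameter endpoints.
Centre = midpoint = (-4, -1); r² = |(-4, 4)−(-4, -6)|²/4 = 100/4 = 25.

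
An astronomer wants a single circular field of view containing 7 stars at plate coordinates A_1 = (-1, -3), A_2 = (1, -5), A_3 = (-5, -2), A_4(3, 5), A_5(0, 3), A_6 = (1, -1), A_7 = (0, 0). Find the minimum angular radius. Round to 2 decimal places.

The minimum enclosing circle of a finite set is fixed by two of the points (as a diameter) or three (as a circumcircle).
The minimum enclosing circle is determined by three boundary points: A_2, A_3, A_4.
Their circumcentre is (-1/22, 9/22) with r² = 7345/242.
The farthest remaining point A_1 is at distance² 3033/242 ≤ 7345/242.
r = √(7345/242) ≈ 5.51.

5.51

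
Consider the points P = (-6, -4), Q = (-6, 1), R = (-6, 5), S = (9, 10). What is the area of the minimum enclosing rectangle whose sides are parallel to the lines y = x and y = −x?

145

In coordinates u = x + y, v = x − y the rectangle is axis-aligned; the map (x,y)→(u,v) scales areas by 2.
u-values: -10, -5, -1, 19; range = 19 − (-10) = 29.
v-values: -2, -7, -11, -1; range = -1 − (-11) = 10.
Area = (29 × 10) / 2 = 145.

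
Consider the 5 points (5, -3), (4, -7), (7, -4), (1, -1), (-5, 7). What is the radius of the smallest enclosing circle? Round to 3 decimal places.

8.330

A smallest enclosing disk is always determined by at most three of the input points on its boundary.
The minimum enclosing circle is determined by three boundary points: (4, -7), (7, -4), (-5, 7).
Their circumcentre is (-9/46, 9/46) with r² = 73405/1058.
The farthest remaining point (5, -3) is at distance² 39365/1058 ≤ 73405/1058.
r = √(73405/1058) ≈ 8.330.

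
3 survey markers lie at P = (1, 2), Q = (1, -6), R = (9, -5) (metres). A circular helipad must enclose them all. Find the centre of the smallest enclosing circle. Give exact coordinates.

Side lengths²: PQ² = 64, PR² = 113, QR² = 65.
Since PR² = 113 < 65 + 64 = 129, the triangle is acute, so the smallest enclosing circle is the circumcircle.
Circumcentre = (4.5625, -2), r² = 28.69140625.
Centre = (4.5625, -2).

(4.5625, -2)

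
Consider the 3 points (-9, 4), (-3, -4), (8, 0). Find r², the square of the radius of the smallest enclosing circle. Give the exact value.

76.25

Call the three points A, B, C in the order given.
Side lengths²: AB² = 100, AC² = 305, BC² = 137.
Since AC² = 305 ≥ 137 + 100 = 237, the angle opposite AC is not acute, so the smallest enclosing circle has AC as diameter.
Centre = midpoint of AC = (-0.5, 2), r² = 305/4 = 76.25.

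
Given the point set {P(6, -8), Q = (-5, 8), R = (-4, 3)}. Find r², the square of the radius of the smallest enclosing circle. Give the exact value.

94.25

Side lengths²: PQ² = 377, PR² = 221, QR² = 26.
Since PQ² = 377 ≥ 221 + 26 = 247, the angle opposite PQ is not acute, so the smallest enclosing circle has PQ as diameter.
Centre = midpoint of PQ = (0.5, 0), r² = 377/4 = 94.25.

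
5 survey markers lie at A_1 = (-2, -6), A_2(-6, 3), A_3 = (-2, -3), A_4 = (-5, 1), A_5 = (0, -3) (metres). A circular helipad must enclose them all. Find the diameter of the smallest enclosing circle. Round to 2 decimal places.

9.85

A smallest enclosing disk is always determined by at most three of the input points on its boundary.
The farthest pair is A_1–A_2 with squared distance 97. The circle on this segment as diameter has centre (-4, -1.5) and r² = 97/4 = 24.25.
Check A_3: distance² to centre = 6.25 ≤ 24.25, so it lies inside.
All remaining points lie in this disk, and no smaller disk contains both endpoints, so this is the minimum enclosing circle.
Diameter = 2r = 2√(24.25) ≈ 9.85.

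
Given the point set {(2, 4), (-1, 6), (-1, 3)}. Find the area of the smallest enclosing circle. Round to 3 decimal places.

11.345

Call the three points A, B, C in the order given.
Side lengths²: AB² = 13, AC² = 10, BC² = 9.
Since AB² = 13 < 10 + 9 = 19, the triangle is acute, so the smallest enclosing circle is the circumcircle.
Circumcentre = (1/6, 4.5), r² = 65/18.
Area = π·r² = π·65/18 ≈ 11.345.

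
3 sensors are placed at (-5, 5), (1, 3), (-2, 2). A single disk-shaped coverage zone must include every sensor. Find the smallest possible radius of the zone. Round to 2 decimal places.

Call the three points A, B, C in the order given.
Side lengths²: AB² = 40, AC² = 18, BC² = 10.
Since AB² = 40 ≥ 18 + 10 = 28, the angle opposite AB is not acute, so the smallest enclosing circle has AB as diameter.
Centre = midpoint of AB = (-2, 4), r² = 40/4 = 10.
r = √10 ≈ 3.16.

3.16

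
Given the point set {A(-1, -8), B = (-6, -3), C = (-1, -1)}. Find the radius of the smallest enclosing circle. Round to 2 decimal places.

Side lengths²: AB² = 50, AC² = 49, BC² = 29.
Since AB² = 50 < 49 + 29 = 78, the triangle is acute, so the smallest enclosing circle is the circumcircle.
Circumcentre = (-2.5, -4.5), r² = 14.5.
r = √(14.5) ≈ 3.81.

3.81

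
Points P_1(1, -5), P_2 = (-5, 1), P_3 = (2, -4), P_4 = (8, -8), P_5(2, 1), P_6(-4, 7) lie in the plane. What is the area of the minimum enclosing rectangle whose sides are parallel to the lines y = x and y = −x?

94.5

In coordinates u = x + y, v = x − y the rectangle is axis-aligned; the map (x,y)→(u,v) scales areas by 2.
u-values: -4, -4, -2, 0, 3, 3; range = 3 − (-4) = 7.
v-values: 6, -6, 6, 16, 1, -11; range = 16 − (-11) = 27.
Area = (7 × 27) / 2 = 94.5.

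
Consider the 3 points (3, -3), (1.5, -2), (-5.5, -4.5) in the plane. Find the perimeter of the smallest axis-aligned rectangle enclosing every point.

22

Width = max x − min x = 3 − (-5.5) = 8.5.
Height = max y − min y = -2 − (-4.5) = 2.5.
Perimeter = 2(8.5 + 2.5) = 22.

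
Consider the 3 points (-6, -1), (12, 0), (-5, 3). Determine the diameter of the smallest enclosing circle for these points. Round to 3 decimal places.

18.028

Call the three points A, B, C in the order given.
Side lengths²: AB² = 325, AC² = 17, BC² = 298.
Since AB² = 325 ≥ 298 + 17 = 315, the angle opposite AB is not acute, so the smallest enclosing circle has AB as diameter.
Centre = midpoint of AB = (3, -0.5), r² = 325/4 = 81.25.
Diameter = 2r = 2√(81.25) ≈ 18.028.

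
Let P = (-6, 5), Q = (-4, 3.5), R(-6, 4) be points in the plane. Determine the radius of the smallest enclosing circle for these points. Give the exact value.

1.25

Side lengths²: PQ² = 6.25, PR² = 1, QR² = 4.25.
Since PQ² = 6.25 ≥ 4.25 + 1 = 5.25, the angle opposite PQ is not acute, so the smallest enclosing circle has PQ as diameter.
Centre = midpoint of PQ = (-5, 4.25), r² = 6.25/4 = 1.5625.
r = √(1.5625) = 1.25.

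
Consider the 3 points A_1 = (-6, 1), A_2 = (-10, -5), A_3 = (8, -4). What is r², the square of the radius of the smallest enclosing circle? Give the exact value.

Side lengths²: A_1A_2² = 52, A_1A_3² = 221, A_2A_3² = 325.
Since A_2A_3² = 325 ≥ 221 + 52 = 273, the angle opposite A_2A_3 is not acute, so the smallest enclosing circle has A_2A_3 as diameter.
Centre = midpoint of A_2A_3 = (-1, -4.5), r² = 325/4 = 81.25.

81.25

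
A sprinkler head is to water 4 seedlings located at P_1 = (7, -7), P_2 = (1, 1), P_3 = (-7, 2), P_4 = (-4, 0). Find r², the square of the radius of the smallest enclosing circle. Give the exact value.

The farthest pair is P_1–P_3 with squared distance 277. The circle on this segment as diameter has centre (0, -2.5) and r² = 277/4 = 69.25.
Check P_2: distance² to centre = 13.25 ≤ 69.25, so it lies inside.
All remaining points lie in this disk, and no smaller disk contains both endpoints, so this is the minimum enclosing circle.

69.25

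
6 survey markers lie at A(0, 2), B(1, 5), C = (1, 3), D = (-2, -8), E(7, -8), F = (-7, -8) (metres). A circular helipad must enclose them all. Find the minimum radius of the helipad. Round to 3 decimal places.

By Welzl's lemma the MEC is supported by two points (diametrically opposite) or three points (on a circumcircle).
The minimum enclosing circle is determined by three boundary points: B, E, F.
Their circumcentre is (0, -87/26) with r² = 47765/676.
The farthest remaining point C is at distance² 27901/676 ≤ 47765/676.
r = √(47765/676) ≈ 8.406.

8.406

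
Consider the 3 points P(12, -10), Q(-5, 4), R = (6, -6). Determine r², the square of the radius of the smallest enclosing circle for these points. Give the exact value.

Side lengths²: PQ² = 485, PR² = 52, QR² = 221.
Since PQ² = 485 ≥ 221 + 52 = 273, the angle opposite PQ is not acute, so the smallest enclosing circle has PQ as diameter.
Centre = midpoint of PQ = (3.5, -3), r² = 485/4 = 121.25.

121.25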